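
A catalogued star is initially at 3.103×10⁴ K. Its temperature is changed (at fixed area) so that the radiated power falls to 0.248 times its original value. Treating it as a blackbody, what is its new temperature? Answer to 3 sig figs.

T₂ ≈ 2.19×10⁴ K

P ∝ T⁴, so T₂/T₁ = (P₂/P₁)^(1/4) = (0.248)^(1/4) = 0.705688.
T₂ = 3.103×10⁴ × 0.705688 = 2.19×10⁴ K.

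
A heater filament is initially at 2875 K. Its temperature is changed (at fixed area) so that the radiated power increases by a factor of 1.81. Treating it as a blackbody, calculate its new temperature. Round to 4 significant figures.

T₂ ≈ 3335 K

P ∝ T⁴, so T₂/T₁ = (P₂/P₁)^(1/4) = (1.81)^(1/4) = 1.15990.
T₂ = 2875 × 1.15990 = 3335 K.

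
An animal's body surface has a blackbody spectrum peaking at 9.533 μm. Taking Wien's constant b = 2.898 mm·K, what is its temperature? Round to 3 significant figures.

Wien's law gives T = b/λ_max = (2.898×10⁻³ m·K)/(9.533×10⁻⁶ m) = 304 K.

T ≈ 304 K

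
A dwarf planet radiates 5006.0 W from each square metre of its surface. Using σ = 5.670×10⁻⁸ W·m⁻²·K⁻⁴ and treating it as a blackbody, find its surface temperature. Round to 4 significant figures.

T ≈ 545.1 K

I = σT⁴, so T = (I/σ)^(1/4) = (5006.0/(5.670×10⁻⁸))^(1/4) = 545.1 K.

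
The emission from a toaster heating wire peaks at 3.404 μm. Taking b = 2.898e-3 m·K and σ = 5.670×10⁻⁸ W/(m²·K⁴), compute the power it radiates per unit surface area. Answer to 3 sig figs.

Wien's law: T = b/λ_max = 2.898×10⁻³/3.404×10⁻⁶ = 851.351 K.
Then I = σT⁴ = 5.670×10⁻⁸×(851.351)⁴ = 2.98×10⁴ W/m².

I ≈ 2.98×10⁴ W/m²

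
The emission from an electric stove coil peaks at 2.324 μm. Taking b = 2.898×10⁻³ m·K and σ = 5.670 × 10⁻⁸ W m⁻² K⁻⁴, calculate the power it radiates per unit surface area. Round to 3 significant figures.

Wien's law: T = b/λ_max = 2.898×10⁻³/2.324×10⁻⁶ = 1246.99 K.
Then I = σT⁴ = 5.670×10⁻⁸×(1246.99)⁴ = 1.37×10⁵ W/m².

I ≈ 1.37×10⁵ W/m²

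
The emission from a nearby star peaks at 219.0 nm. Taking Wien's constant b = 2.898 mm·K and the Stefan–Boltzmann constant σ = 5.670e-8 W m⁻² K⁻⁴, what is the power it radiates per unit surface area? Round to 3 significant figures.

Wien's law: T = b/λ_max = 2.898×10⁻³/2.190×10⁻⁷ = 13232.9 K.
Then I = σT⁴ = 5.670×10⁻⁸×(13232.9)⁴ = 1.74×10⁹ W/m².

I ≈ 1.74×10⁹ W/m²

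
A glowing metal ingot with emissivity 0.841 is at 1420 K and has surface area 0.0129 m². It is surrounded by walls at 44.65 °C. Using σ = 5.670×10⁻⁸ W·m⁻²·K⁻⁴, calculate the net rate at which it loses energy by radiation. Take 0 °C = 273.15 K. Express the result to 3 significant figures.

Surroundings: T = 44.65 °C + 273.15 = 317.80 K.
Area A = 0.0129 m².
Net radiated power P_net = εσA(T⁴ − T₀⁴) = 0.841×5.670×10⁻⁸×0.0129×(1420⁴ − 317.80⁴).
T⁴ − T₀⁴ = 4.06587×10¹² − 1.02004×10¹⁰ = 4.05567×10¹² K⁴, so P_net = 2.49×10³ W.

Net loss ≈ 2.49×10³ W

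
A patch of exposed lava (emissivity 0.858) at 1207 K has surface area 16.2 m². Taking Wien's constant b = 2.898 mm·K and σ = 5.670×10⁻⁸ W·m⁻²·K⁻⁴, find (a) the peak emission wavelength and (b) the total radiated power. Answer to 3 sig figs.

(a) λ_max = b/T = 2.898×10⁻³/1207 = 2.401×10⁻⁶ m = 2.40 μm.
Area A = 16.2 m².
(b) P = εσAT⁴ = 0.858×5.670×10⁻⁸×16.2×(1207)⁴ = 1.67×10⁶ W.

λ_max ≈ 2.40 μm; P ≈ 1.67×10⁶ W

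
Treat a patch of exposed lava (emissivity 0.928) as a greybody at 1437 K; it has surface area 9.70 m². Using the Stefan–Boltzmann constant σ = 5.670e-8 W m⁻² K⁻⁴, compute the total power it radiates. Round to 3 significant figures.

P ≈ 2.18×10⁶ W

Area A = 9.70 m².
P = εσAT⁴ = 0.928 × 5.670×10⁻⁸ × 9.70 × (1437)⁴ = 2.18×10⁶ W.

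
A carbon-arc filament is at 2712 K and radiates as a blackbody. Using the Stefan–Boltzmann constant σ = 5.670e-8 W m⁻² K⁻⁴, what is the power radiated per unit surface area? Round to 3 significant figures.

I ≈ 3.07×10⁶ W/m²

Stefan–Boltzmann: I = σT⁴ = 5.670×10⁻⁸ × (2712)⁴ = 3.07×10⁶ W/m².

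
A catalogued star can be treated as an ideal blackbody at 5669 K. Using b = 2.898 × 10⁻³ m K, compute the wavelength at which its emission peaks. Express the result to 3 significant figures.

Wien's displacement law: λ_max = b/T = (2.898×10⁻³ m·K)/(5669 K) = 5.112×10⁻⁷ m.
That is 511 nm, in the visible range.

λ_max ≈ 511 nm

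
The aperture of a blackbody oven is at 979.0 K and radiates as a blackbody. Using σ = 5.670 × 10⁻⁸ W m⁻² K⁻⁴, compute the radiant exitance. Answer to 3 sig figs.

I ≈ 5.21×10⁴ W/m²

Stefan–Boltzmann: I = σT⁴ = 5.670×10⁻⁸ × (979.0)⁴ = 5.21×10⁴ W/m².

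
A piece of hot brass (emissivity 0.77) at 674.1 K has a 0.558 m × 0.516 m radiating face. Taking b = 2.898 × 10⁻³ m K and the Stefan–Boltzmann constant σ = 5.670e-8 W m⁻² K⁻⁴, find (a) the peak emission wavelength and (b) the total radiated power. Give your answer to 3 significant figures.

λ_max ≈ 4.30 μm; P ≈ 2.60×10³ W

(a) λ_max = b/T = 2.898×10⁻³/674.1 = 4.299×10⁻⁶ m = 4.30 μm.
Area A = 0.558 × 0.516 = 0.287928 m².
(b) P = εσAT⁴ = 0.77×5.670×10⁻⁸×0.287928×(674.1)⁴ = 2.60×10³ W.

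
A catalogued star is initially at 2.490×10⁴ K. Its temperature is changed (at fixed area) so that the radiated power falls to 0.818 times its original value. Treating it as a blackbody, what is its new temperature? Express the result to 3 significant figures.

P ∝ T⁴, so T₂/T₁ = (P₂/P₁)^(1/4) = (0.818)^(1/4) = 0.951017.
T₂ = 2.490×10⁴ × 0.951017 = 2.37×10⁴ K.

T₂ ≈ 2.37×10⁴ K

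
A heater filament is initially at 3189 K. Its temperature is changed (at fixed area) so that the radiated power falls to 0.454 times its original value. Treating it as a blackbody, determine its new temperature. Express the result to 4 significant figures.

T₂ ≈ 2618 K

P ∝ T⁴, so T₂/T₁ = (P₂/P₁)^(1/4) = (0.454)^(1/4) = 0.820850.
T₂ = 3189 × 0.820850 = 2618 K.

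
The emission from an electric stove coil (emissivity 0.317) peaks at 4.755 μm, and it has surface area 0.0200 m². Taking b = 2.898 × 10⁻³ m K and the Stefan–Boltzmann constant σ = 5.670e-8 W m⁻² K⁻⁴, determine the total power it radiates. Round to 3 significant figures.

Wien's law: T = b/λ_max = 2.898×10⁻³/4.755×10⁻⁶ = 609.464 K.
Area A = 0.0200 m².
Then P = εσAT⁴ = 0.317×5.670×10⁻⁸×0.0200×(609.464)⁴ = 49.6 W.

P ≈ 49.6 W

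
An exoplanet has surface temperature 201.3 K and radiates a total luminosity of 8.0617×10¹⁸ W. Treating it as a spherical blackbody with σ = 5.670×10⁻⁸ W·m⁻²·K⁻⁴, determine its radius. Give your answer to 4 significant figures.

R ≈ 8.301×10⁷ m

L = 4πR²σT⁴ ⇒ R = √(L/(4πσT⁴)).
σT⁴ = 93.1018 W/m², so R = √(8.0617×10¹⁸/(4π×93.1018)) = 8.301×10⁷ m.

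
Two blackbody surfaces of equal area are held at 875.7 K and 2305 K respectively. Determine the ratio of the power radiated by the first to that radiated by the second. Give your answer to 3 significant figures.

With equal areas, P₁/P₂ = (T₁/T₂)⁴ = (875.7/2305)⁴ = 0.0208.

P₁/P₂ ≈ 0.0208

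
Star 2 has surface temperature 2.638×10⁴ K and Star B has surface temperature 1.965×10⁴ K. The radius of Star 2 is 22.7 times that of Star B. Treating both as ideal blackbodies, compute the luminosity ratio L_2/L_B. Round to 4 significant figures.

L_2/L_B ≈ 1674

L ∝ R²T⁴, so L_2/L_B = (R_2/R_B)²(T_2/T_B)⁴ = (22.7)² × (2.638×10⁴/1.965×10⁴)⁴ = 515.29 × 3.24825 = 1674.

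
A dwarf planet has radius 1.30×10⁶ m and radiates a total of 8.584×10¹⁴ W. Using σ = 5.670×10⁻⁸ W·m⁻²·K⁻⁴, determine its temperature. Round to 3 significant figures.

T ≈ 163 K

Surface area A = 4πR² = 4π(1.30×10⁶ m)² = 2.12372×10¹³ m².
P = σAT⁴ ⇒ T = (P/(σA))^(1/4) = (8.584×10¹⁴/(5.670×10⁻⁸×2.12372×10¹³))^(1/4) = 163 K.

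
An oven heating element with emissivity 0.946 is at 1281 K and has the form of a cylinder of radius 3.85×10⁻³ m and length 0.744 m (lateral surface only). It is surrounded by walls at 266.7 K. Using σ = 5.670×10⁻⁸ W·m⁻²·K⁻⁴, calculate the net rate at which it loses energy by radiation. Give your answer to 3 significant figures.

Lateral area A = 2πrL = 2π×3.85×10⁻³×0.744 = 0.0179976 m².
Net radiated power P_net = εσA(T⁴ − T₀⁴) = 0.946×5.670×10⁻⁸×0.0179976×(1281⁴ − 266.7⁴).
T⁴ − T₀⁴ = 2.69275×10¹² − 5.05932×10⁹ = 2.68769×10¹² K⁴, so P_net = 2.59×10³ W.

Net loss ≈ 2.59×10³ W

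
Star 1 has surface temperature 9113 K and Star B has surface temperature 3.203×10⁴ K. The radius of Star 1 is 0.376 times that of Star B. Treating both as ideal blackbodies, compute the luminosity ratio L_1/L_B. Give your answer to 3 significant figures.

L_1/L_B ≈ 9.26×10⁻⁴

L ∝ R²T⁴, so L_1/L_B = (R_1/R_B)²(T_1/T_B)⁴ = (0.376)² × (9113/3.203×10⁴)⁴ = 0.141376 × 6.55266×10⁻³ = 9.26×10⁻⁴.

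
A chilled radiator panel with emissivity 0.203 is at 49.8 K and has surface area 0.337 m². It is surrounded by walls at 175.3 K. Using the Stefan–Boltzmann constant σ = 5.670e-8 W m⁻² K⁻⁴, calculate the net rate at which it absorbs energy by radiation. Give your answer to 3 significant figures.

Area A = 0.337 m².
Net radiated power P_net = εσA(T⁴ − T₀⁴) = 0.203×5.670×10⁻⁸×0.337×(49.8⁴ − 175.3⁴).
T⁴ − T₀⁴ = 6.15060×10⁶ − 9.44338×10⁸ = -9.38187×10⁸ K⁴, so P_net = -3.64 W — negative, meaning a net gain of 3.64 W.

Net gain ≈ 3.64 W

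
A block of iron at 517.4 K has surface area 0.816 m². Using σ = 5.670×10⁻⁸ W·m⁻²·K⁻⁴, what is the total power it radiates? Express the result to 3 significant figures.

P ≈ 3.32×10³ W

Area A = 0.816 m².
P = σAT⁴ = 5.670×10⁻⁸ × 0.816 × (517.4)⁴ = 3.32×10³ W.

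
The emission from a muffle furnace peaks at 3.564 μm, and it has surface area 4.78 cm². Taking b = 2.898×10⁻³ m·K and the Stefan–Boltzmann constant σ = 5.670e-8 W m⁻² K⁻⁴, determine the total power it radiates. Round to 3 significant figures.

P ≈ 11.8 W

Wien's law: T = b/λ_max = 2.898×10⁻³/3.564×10⁻⁶ = 813.131 K.
Area A = 4.78 cm² = 4.78×10⁻⁴ m².
Then P = σAT⁴ = 5.670×10⁻⁸×4.78×10⁻⁴×(813.131)⁴ = 11.8 W.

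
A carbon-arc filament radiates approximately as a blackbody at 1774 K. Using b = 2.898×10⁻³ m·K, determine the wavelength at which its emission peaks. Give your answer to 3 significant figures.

Wien's displacement law: λ_max = b/T = (2.898×10⁻³ m·K)/(1774 K) = 1.634×10⁻⁶ m.
That is 1.63 μm, in the infrared range.

λ_max ≈ 1.63 μm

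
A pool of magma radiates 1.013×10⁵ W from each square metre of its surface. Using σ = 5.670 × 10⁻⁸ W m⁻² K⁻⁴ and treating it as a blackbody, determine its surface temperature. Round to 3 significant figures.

I = σT⁴, so T = (I/σ)^(1/4) = (1.013×10⁵/(5.670×10⁻⁸))^(1/4) = 1.16×10³ K.

T ≈ 1.16×10³ K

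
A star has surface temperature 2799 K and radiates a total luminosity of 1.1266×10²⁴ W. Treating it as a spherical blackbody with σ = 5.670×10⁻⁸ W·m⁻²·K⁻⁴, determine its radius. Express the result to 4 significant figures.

L = 4πR²σT⁴ ⇒ R = √(L/(4πσT⁴)).
σT⁴ = 3.48012×10⁶ W/m², so R = √(1.1266×10²⁴/(4π×3.48012×10⁶)) = 1.605×10⁸ m.

R ≈ 1.605×10⁸ m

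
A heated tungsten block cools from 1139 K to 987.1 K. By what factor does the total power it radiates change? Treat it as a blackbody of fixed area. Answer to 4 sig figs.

P₂/P₁ ≈ 0.5641

P ∝ T⁴, so P₂/P₁ = (T₂/T₁)⁴ = (987.1/1139)⁴ = (0.866637)⁴ = 0.5641.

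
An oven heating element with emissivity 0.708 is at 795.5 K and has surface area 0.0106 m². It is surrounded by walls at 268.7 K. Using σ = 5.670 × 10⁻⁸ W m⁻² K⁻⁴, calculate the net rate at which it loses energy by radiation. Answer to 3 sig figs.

Net loss ≈ 168 W

Area A = 0.0106 m².
Net radiated power P_net = εσA(T⁴ − T₀⁴) = 0.708×5.670×10⁻⁸×0.0106×(795.5⁴ − 268.7⁴).
T⁴ − T₀⁴ = 4.00461×10¹¹ − 5.21280×10⁹ = 3.95248×10¹¹ K⁴, so P_net = 168 W.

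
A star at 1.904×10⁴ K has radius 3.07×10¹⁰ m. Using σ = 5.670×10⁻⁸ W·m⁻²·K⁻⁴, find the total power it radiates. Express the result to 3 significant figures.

Surface area A = 4πR² = 4π(3.07×10¹⁰ m)² = 1.18437×10²² m².
P = σAT⁴ = 5.670×10⁻⁸ × 1.18437×10²² × (1.904×10⁴)⁴ = 8.83×10³¹ W.

P ≈ 8.83×10³¹ W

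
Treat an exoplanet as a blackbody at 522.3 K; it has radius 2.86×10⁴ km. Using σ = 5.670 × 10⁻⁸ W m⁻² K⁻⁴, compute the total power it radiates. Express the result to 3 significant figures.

Surface area A = 4πR² = 4π(2.86×10⁷ m)² = 1.02788×10¹⁶ m².
P = σAT⁴ = 5.670×10⁻⁸ × 1.02788×10¹⁶ × (522.3)⁴ = 4.34×10¹⁹ W.

P ≈ 4.34×10¹⁹ W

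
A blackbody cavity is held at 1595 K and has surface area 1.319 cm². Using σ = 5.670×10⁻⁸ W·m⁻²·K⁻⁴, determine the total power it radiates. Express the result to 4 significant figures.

P ≈ 48.40 W

Area A = 1.319 cm² = 1.319×10⁻⁴ m².
P = σAT⁴ = 5.670×10⁻⁸ × 1.319×10⁻⁴ × (1595)⁴ = 48.40 W.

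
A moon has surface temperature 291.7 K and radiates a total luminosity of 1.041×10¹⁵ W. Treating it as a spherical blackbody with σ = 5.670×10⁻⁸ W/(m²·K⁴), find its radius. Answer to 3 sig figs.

R ≈ 4.49×10⁵ m

L = 4πR²σT⁴ ⇒ R = √(L/(4πσT⁴)).
σT⁴ = 410.515 W/m², so R = √(1.041×10¹⁵/(4π×410.515)) = 4.49×10⁵ m.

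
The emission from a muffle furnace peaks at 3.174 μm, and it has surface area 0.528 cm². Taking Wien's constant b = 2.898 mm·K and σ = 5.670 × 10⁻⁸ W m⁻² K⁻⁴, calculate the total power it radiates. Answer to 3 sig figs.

P ≈ 2.08 W

Wien's law: T = b/λ_max = 2.898×10⁻³/3.174×10⁻⁶ = 913.043 K.
Area A = 0.528 cm² = 5.28×10⁻⁵ m².
Then P = σAT⁴ = 5.670×10⁻⁸×5.28×10⁻⁵×(913.043)⁴ = 2.08 W.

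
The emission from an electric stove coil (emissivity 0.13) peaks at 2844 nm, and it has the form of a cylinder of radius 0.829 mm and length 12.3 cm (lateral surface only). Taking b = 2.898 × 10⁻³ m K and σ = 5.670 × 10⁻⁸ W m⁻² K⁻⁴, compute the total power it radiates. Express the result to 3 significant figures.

P ≈ 5.09 W

Wien's law: T = b/λ_max = 2.898×10⁻³/2.844×10⁻⁶ = 1018.99 K.
Lateral area A = 2πrL = 2π×8.29×10⁻⁴×0.123 = 6.40678×10⁻⁴ m².
Then P = εσAT⁴ = 0.13×5.670×10⁻⁸×6.40678×10⁻⁴×(1018.99)⁴ = 5.09 W.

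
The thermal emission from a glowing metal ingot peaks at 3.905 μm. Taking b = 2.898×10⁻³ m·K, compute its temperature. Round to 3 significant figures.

T ≈ 742 K

Wien's law gives T = b/λ_max = (2.898×10⁻³ m·K)/(3.905×10⁻⁶ m) = 742 K.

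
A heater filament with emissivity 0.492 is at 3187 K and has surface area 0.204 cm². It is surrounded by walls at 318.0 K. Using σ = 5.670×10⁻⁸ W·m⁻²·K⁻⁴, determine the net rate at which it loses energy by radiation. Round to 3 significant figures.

Net loss ≈ 58.7 W

Area A = 0.204 cm² = 2.04×10⁻⁵ m².
Net radiated power P_net = εσA(T⁴ − T₀⁴) = 0.492×5.670×10⁻⁸×2.04×10⁻⁵×(3187⁴ − 318.0⁴).
T⁴ − T₀⁴ = 1.03164×10¹⁴ − 1.02261×10¹⁰ = 1.03154×10¹⁴ K⁴, so P_net = 58.7 W.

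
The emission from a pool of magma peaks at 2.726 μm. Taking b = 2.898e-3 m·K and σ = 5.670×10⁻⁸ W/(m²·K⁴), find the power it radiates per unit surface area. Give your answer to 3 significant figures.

Wien's law: T = b/λ_max = 2.898×10⁻³/2.726×10⁻⁶ = 1063.10 K.
Then I = σT⁴ = 5.670×10⁻⁸×(1063.10)⁴ = 7.24×10⁴ W/m².

I ≈ 7.24×10⁴ W/m²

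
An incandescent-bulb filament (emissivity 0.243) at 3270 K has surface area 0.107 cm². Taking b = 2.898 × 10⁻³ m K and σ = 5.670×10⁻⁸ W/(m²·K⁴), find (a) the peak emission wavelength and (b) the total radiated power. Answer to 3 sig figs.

λ_max ≈ 886 nm; P ≈ 16.9 W

(a) λ_max = b/T = 2.898×10⁻³/3270 = 8.862×10⁻⁷ m = 886 nm.
Area A = 0.107 cm² = 1.07×10⁻⁵ m².
(b) P = εσAT⁴ = 0.243×5.670×10⁻⁸×1.07×10⁻⁵×(3270)⁴ = 16.9 W.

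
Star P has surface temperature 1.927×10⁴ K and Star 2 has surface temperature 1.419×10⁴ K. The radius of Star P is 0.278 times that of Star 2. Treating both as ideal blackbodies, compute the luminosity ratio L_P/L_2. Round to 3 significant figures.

L_P/L_2 ≈ 0.263

L ∝ R²T⁴, so L_P/L_2 = (R_P/R_2)²(T_P/T_2)⁴ = (0.278)² × (1.927×10⁴/1.419×10⁴)⁴ = 0.077284 × 3.40093 = 0.263.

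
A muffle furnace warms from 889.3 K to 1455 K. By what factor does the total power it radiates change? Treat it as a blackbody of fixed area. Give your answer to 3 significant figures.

P₂/P₁ ≈ 7.17

P ∝ T⁴, so P₂/P₁ = (T₂/T₁)⁴ = (1455/889.3)⁴ = (1.63612)⁴ = 7.17.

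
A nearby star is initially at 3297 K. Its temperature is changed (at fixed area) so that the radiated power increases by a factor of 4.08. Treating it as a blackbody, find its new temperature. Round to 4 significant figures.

P ∝ T⁴, so T₂/T₁ = (P₂/P₁)^(1/4) = (4.08)^(1/4) = 1.42123.
T₂ = 3297 × 1.42123 = 4686 K.

T₂ ≈ 4686 K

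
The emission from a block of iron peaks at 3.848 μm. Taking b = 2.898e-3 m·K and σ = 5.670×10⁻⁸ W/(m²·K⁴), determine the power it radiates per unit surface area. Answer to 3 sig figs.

Wien's law: T = b/λ_max = 2.898×10⁻³/3.848×10⁻⁶ = 753.119 K.
Then I = σT⁴ = 5.670×10⁻⁸×(753.119)⁴ = 1.82×10⁴ W/m².

I ≈ 1.82×10⁴ W/m²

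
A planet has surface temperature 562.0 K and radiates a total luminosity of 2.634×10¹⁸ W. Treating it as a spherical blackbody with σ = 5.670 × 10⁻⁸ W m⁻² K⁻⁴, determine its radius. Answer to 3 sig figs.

L = 4πR²σT⁴ ⇒ R = √(L/(4πσT⁴)).
σT⁴ = 5656.25 W/m², so R = √(2.634×10¹⁸/(4π×5656.25)) = 6.09×10⁶ m.

R ≈ 6.09×10⁶ m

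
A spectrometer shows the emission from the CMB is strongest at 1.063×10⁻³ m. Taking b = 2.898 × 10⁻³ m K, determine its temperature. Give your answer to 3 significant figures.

Wien's law gives T = b/λ_max = (2.898×10⁻³ m·K)/(1.063×10⁻³ m) = 2.73 K.

T ≈ 2.73 K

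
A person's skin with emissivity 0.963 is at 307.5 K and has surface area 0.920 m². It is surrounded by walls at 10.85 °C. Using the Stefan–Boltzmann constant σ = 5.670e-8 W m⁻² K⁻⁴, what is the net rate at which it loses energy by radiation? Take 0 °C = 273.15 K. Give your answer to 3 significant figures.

Net loss ≈ 122 W

Surroundings: T = 10.85 °C + 273.15 = 284.00 K.
Area A = 0.920 m².
Net radiated power P_net = εσA(T⁴ − T₀⁴) = 0.963×5.670×10⁻⁸×0.920×(307.5⁴ − 284.00⁴).
T⁴ − T₀⁴ = 8.94088×10⁹ − 6.50539×10⁹ = 2.43549×10⁹ K⁴, so P_net = 122 W.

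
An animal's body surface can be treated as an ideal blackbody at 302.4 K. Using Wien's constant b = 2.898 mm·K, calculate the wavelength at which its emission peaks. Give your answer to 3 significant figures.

Wien's displacement law: λ_max = b/T = (2.898×10⁻³ m·K)/(302.4 K) = 9.583×10⁻⁶ m.
That is 9.58 μm, in the infrared range.

λ_max ≈ 9.58 μm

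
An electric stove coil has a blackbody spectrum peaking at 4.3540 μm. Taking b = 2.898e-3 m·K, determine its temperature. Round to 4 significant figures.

T ≈ 665.6 K

Wien's law gives T = b/λ_max = (2.898×10⁻³ m·K)/(4.3540×10⁻⁶ m) = 665.6 K.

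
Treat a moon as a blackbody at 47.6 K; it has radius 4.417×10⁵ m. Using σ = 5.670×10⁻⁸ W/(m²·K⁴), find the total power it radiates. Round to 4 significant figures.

Surface area A = 4πR² = 4π(4.417×10⁵ m)² = 2.45168×10¹² m².
P = σAT⁴ = 5.670×10⁻⁸ × 2.45168×10¹² × (47.6)⁴ = 7.136×10¹¹ W.

P ≈ 7.136×10¹¹ W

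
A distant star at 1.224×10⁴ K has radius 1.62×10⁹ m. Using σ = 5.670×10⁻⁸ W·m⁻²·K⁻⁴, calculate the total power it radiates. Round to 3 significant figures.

Surface area A = 4πR² = 4π(1.62×10⁹ m)² = 3.29792×10¹⁹ m².
P = σAT⁴ = 5.670×10⁻⁸ × 3.29792×10¹⁹ × (1.224×10⁴)⁴ = 4.20×10²⁸ W.

P ≈ 4.20×10²⁸ W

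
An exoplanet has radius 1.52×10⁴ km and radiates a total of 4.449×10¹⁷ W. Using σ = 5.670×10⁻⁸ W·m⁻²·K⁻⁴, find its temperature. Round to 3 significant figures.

Surface area A = 4πR² = 4π(1.52×10⁷ m)² = 2.90333×10¹⁵ m².
P = σAT⁴ ⇒ T = (P/(σA))^(1/4) = (4.449×10¹⁷/(5.670×10⁻⁸×2.90333×10¹⁵))^(1/4) = 228 K.

T ≈ 228 K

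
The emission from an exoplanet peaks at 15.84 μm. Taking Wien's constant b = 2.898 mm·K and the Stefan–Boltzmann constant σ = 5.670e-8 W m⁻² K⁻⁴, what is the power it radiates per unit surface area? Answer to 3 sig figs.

I ≈ 63.5 W/m²

Wien's law: T = b/λ_max = 2.898×10⁻³/1.584×10⁻⁵ = 182.955 K.
Then I = σT⁴ = 5.670×10⁻⁸×(182.955)⁴ = 63.5 W/m².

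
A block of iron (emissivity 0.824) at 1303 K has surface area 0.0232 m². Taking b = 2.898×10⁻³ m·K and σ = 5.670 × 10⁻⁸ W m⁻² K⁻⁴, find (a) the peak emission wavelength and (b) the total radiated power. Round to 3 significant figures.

λ_max ≈ 2.22 μm; P ≈ 3.12×10³ W

(a) λ_max = b/T = 2.898×10⁻³/1303 = 2.224×10⁻⁶ m = 2.22 μm.
Area A = 0.0232 m².
(b) P = εσAT⁴ = 0.824×5.670×10⁻⁸×0.0232×(1303)⁴ = 3.12×10³ W.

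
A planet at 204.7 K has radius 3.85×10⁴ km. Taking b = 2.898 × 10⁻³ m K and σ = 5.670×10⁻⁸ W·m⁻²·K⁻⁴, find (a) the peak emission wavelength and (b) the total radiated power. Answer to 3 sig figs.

λ_max ≈ 14.2 μm; P ≈ 1.85×10¹⁸ W

(a) λ_max = b/T = 2.898×10⁻³/204.7 = 1.416×10⁻⁵ m = 14.2 μm.
Surface area A = 4πR² = 4π(3.85×10⁷ m)² = 1.86265×10¹⁶ m².
(b) P = σAT⁴ = 5.670×10⁻⁸×1.86265×10¹⁶×(204.7)⁴ = 1.85×10¹⁸ W.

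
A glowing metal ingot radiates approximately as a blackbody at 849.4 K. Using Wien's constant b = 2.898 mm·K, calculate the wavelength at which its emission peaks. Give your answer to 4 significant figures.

λ_max ≈ 3.412 μm

Wien's displacement law: λ_max = b/T = (2.898×10⁻³ m·K)/(849.4 K) = 3.4118×10⁻⁶ m.
That is 3.412 μm, in the infrared range.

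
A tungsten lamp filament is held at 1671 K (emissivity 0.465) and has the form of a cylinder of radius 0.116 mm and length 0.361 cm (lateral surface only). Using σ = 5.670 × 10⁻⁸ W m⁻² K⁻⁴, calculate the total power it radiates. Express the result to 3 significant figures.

Lateral area A = 2πrL = 2π×1.16×10⁻⁴×3.61×10⁻³ = 2.63115×10⁻⁶ m².
P = εσAT⁴ = 0.465 × 5.670×10⁻⁸ × 2.63115×10⁻⁶ × (1671)⁴ = 0.541 W.

P ≈ 0.541 W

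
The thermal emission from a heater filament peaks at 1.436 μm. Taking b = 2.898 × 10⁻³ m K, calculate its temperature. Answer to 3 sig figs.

Wien's law gives T = b/λ_max = (2.898×10⁻³ m·K)/(1.436×10⁻⁶ m) = 2.02×10³ K.

T ≈ 2.02×10³ K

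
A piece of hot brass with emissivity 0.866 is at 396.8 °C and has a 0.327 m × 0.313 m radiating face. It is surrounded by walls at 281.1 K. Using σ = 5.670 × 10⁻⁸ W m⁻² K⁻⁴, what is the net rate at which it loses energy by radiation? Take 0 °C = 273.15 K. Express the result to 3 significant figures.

T = 396.8 °C + 273.15 = 669.95 K.
Area A = 0.327 × 0.313 = 0.102351 m².
Net radiated power P_net = εσA(T⁴ − T₀⁴) = 0.866×5.670×10⁻⁸×0.102351×(669.95⁴ − 281.1⁴).
T⁴ − T₀⁴ = 2.01451×10¹¹ − 6.24372×10⁹ = 1.95207×10¹¹ K⁴, so P_net = 981 W.

Net loss ≈ 981 W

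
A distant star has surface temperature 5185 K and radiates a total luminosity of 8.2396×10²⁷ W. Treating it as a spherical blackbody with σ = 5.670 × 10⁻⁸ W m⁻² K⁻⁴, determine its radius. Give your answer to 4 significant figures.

L = 4πR²σT⁴ ⇒ R = √(L/(4πσT⁴)).
σT⁴ = 4.09806×10⁷ W/m², so R = √(8.2396×10²⁷/(4π×4.09806×10⁷)) = 4.000×10⁹ m.

R ≈ 4.000×10⁹ m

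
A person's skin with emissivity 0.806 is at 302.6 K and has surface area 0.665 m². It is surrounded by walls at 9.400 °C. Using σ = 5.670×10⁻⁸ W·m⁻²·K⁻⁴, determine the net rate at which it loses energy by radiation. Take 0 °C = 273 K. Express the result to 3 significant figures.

Net loss ≈ 61.5 W

Surroundings: T = 9.400 °C + 273 = 282.400 K.
Area A = 0.665 m².
Net radiated power P_net = εσA(T⁴ − T₀⁴) = 0.806×5.670×10⁻⁸×0.665×(302.6⁴ − 282.400⁴).
T⁴ − T₀⁴ = 8.38447×10⁹ − 6.36002×10⁹ = 2.02445×10⁹ K⁴, so P_net = 61.5 W.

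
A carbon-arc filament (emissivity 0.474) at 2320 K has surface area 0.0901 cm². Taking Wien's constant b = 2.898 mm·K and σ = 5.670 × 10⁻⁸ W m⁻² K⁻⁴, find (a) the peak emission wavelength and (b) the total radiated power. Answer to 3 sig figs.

(a) λ_max = b/T = 2.898×10⁻³/2320 = 1.249×10⁻⁶ m = 1.25×10³ nm.
Area A = 0.0901 cm² = 9.01×10⁻⁶ m².
(b) P = εσAT⁴ = 0.474×5.670×10⁻⁸×9.01×10⁻⁶×(2320)⁴ = 7.02 W.

λ_max ≈ 1.25×10³ nm; P ≈ 7.02 W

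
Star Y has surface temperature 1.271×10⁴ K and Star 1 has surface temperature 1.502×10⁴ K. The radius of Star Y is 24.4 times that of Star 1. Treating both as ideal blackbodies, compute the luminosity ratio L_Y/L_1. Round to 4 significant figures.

L_Y/L_1 ≈ 305.3

L ∝ R²T⁴, so L_Y/L_1 = (R_Y/R_1)²(T_Y/T_1)⁴ = (24.4)² × (1.271×10⁴/1.502×10⁴)⁴ = 595.36 × 0.512746 = 305.3.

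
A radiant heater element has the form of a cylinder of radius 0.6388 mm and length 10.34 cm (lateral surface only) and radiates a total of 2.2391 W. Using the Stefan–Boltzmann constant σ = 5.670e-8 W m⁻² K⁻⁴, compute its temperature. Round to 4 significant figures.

Lateral area A = 2πrL = 2π×6.388×10⁻⁴×0.1034 = 4.15016×10⁻⁴ m².
P = σAT⁴ ⇒ T = (P/(σA))^(1/4) = (2.2391/(5.670×10⁻⁸×4.15016×10⁻⁴))^(1/4) = 555.4 K.

T ≈ 555.4 K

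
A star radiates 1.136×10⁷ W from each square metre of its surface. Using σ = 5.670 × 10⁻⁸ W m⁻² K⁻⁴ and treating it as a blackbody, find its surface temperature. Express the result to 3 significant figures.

T ≈ 3.76×10³ K

I = σT⁴, so T = (I/σ)^(1/4) = (1.136×10⁷/(5.670×10⁻⁸))^(1/4) = 3.76×10³ K.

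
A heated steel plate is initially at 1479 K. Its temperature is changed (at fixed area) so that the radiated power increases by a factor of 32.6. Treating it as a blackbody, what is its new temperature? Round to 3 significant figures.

T₂ ≈ 3.53×10³ K

P ∝ T⁴, so T₂/T₁ = (P₂/P₁)^(1/4) = (32.6)^(1/4) = 2.38949.
T₂ = 1479 × 2.38949 = 3.53×10³ K.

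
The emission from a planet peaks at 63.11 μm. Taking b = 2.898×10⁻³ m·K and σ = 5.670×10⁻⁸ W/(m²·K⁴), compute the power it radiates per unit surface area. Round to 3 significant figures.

I ≈ 0.252 W/m²

Wien's law: T = b/λ_max = 2.898×10⁻³/6.311×10⁻⁵ = 45.9198 K.
Then I = σT⁴ = 5.670×10⁻⁸×(45.9198)⁴ = 0.252 W/m².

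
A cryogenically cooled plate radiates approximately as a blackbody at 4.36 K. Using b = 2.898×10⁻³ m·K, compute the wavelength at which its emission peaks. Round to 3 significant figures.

Wien's displacement law: λ_max = b/T = (2.898×10⁻³ m·K)/(4.36 K) = 6.647×10⁻⁴ m.
That is 6.65×10⁻⁴ m, in the infrared range.

λ_max ≈ 6.65×10⁻⁴ m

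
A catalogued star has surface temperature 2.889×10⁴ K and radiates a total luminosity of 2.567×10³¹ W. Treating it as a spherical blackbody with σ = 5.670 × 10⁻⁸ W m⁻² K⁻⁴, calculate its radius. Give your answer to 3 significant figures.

R ≈ 7.19×10⁹ m

L = 4πR²σT⁴ ⇒ R = √(L/(4πσT⁴)).
σT⁴ = 3.94978×10¹⁰ W/m², so R = √(2.567×10³¹/(4π×3.94978×10¹⁰)) = 7.19×10⁹ m.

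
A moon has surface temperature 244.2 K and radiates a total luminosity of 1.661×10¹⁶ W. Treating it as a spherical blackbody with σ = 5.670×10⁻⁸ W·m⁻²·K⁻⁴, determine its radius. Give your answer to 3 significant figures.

R ≈ 2.56×10⁶ m

L = 4πR²σT⁴ ⇒ R = √(L/(4πσT⁴)).
σT⁴ = 201.635 W/m², so R = √(1.661×10¹⁶/(4π×201.635)) = 2.56×10⁶ m.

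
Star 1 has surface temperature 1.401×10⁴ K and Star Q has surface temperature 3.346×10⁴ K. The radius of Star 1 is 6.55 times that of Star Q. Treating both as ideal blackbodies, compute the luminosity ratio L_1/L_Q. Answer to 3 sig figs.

L ∝ R²T⁴, so L_1/L_Q = (R_1/R_Q)²(T_1/T_Q)⁴ = (6.55)² × (1.401×10⁴/3.346×10⁴)⁴ = 42.9025 × 0.0307361 = 1.32.

L_1/L_Q ≈ 1.32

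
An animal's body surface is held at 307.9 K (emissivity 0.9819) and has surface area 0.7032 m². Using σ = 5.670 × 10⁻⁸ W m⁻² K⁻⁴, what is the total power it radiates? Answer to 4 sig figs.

P ≈ 351.9 W

Area A = 0.7032 m².
P = εσAT⁴ = 0.9819 × 5.670×10⁻⁸ × 0.7032 × (307.9)⁴ = 351.9 W.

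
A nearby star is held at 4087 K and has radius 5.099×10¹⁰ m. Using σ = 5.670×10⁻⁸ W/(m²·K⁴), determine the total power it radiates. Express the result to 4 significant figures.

Surface area A = 4πR² = 4π(5.099×10¹⁰ m)² = 3.26723×10²² m².
P = σAT⁴ = 5.670×10⁻⁸ × 3.26723×10²² × (4087)⁴ = 5.169×10²⁹ W.

P ≈ 5.169×10²⁹ W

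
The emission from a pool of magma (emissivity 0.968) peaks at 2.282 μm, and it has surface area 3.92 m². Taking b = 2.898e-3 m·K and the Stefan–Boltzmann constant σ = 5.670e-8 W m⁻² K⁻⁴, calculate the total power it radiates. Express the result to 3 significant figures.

P ≈ 5.60×10⁵ W

Wien's law: T = b/λ_max = 2.898×10⁻³/2.282×10⁻⁶ = 1269.94 K.
Area A = 3.92 m².
Then P = εσAT⁴ = 0.968×5.670×10⁻⁸×3.92×(1269.94)⁴ = 5.60×10⁵ W.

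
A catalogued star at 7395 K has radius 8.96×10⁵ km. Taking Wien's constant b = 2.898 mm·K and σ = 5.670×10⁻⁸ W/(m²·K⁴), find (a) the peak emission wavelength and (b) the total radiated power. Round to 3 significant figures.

(a) λ_max = b/T = 2.898×10⁻³/7395 = 3.919×10⁻⁷ m = 392 nm.
Surface area A = 4πR² = 4π(8.96×10⁸ m)² = 1.00885×10¹⁹ m².
(b) P = σAT⁴ = 5.670×10⁻⁸×1.00885×10¹⁹×(7395)⁴ = 1.71×10²⁷ W.

λ_max ≈ 392 nm; P ≈ 1.71×10²⁷ W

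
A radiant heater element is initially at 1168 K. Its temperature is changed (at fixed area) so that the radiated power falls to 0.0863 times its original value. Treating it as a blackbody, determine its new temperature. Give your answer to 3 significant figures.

P ∝ T⁴, so T₂/T₁ = (P₂/P₁)^(1/4) = (0.0863)^(1/4) = 0.542004.
T₂ = 1168 × 0.542004 = 633 K.

T₂ ≈ 633 K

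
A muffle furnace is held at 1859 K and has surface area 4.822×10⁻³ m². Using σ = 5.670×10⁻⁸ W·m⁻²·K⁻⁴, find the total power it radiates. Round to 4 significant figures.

Area A = 4.822×10⁻³ m².
P = σAT⁴ = 5.670×10⁻⁸ × 4.822×10⁻³ × (1859)⁴ = 3265 W.

P ≈ 3265 W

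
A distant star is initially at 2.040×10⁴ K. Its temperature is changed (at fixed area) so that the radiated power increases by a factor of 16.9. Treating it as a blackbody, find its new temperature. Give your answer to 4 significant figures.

T₂ ≈ 4.136×10⁴ K

P ∝ T⁴, so T₂/T₁ = (P₂/P₁)^(1/4) = (16.9)^(1/4) = 2.02755.
T₂ = 2.040×10⁴ × 2.02755 = 4.136×10⁴ K.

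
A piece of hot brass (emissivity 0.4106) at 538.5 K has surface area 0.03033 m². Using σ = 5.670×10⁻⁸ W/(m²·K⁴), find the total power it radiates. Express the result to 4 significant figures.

Area A = 0.03033 m².
P = εσAT⁴ = 0.4106 × 5.670×10⁻⁸ × 0.03033 × (538.5)⁴ = 59.38 W.

P ≈ 59.38 W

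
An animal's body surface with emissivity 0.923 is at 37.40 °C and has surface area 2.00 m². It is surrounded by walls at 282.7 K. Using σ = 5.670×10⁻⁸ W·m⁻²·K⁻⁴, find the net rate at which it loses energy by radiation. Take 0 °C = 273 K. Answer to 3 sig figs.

T = 37.40 °C + 273 = 310.40 K.
Area A = 2.00 m².
Net radiated power P_net = εσA(T⁴ − T₀⁴) = 0.923×5.670×10⁻⁸×2.00×(310.40⁴ − 282.7⁴).
T⁴ − T₀⁴ = 9.28297×10⁹ − 6.38709×10⁹ = 2.89588×10⁹ K⁴, so P_net = 303 W.

Net loss ≈ 303 W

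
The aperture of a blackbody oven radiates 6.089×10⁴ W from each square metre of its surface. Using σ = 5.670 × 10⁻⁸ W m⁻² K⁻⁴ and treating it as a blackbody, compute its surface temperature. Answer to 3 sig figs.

I = σT⁴, so T = (I/σ)^(1/4) = (6.089×10⁴/(5.670×10⁻⁸))^(1/4) = 1.02×10³ K.

T ≈ 1.02×10³ K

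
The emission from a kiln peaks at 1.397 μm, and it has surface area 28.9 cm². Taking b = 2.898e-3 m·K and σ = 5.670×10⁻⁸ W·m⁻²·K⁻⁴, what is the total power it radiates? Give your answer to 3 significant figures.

P ≈ 3.03×10³ W

Wien's law: T = b/λ_max = 2.898×10⁻³/1.397×10⁻⁶ = 2074.45 K.
Area A = 28.9 cm² = 2.89×10⁻³ m².
Then P = σAT⁴ = 5.670×10⁻⁸×2.89×10⁻³×(2074.45)⁴ = 3.03×10³ W.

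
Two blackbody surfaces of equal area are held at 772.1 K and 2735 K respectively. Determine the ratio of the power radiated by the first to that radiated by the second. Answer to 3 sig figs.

With equal areas, P₁/P₂ = (T₁/T₂)⁴ = (772.1/2735)⁴ = 6.35×10⁻³.

P₁/P₂ ≈ 6.35×10⁻³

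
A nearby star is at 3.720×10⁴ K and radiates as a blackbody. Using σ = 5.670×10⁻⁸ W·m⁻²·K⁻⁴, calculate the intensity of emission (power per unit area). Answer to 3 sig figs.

I ≈ 1.09×10¹¹ W/m²

Stefan–Boltzmann: I = σT⁴ = 5.670×10⁻⁸ × (3.720×10⁴)⁴ = 1.09×10¹¹ W/m².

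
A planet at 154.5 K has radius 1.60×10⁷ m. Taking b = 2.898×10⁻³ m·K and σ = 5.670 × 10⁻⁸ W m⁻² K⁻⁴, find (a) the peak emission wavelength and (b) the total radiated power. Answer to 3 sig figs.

λ_max ≈ 18.8 μm; P ≈ 1.04×10¹⁷ W

(a) λ_max = b/T = 2.898×10⁻³/154.5 = 1.876×10⁻⁵ m = 18.8 μm.
Surface area A = 4πR² = 4π(1.60×10⁷ m)² = 3.21699×10¹⁵ m².
(b) P = σAT⁴ = 5.670×10⁻⁸×3.21699×10¹⁵×(154.5)⁴ = 1.04×10¹⁷ W.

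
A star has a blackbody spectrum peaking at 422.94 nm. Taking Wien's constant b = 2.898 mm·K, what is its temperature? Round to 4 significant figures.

T ≈ 6852 K

Wien's law gives T = b/λ_max = (2.898×10⁻³ m·K)/(4.2294×10⁻⁷ m) = 6852 K.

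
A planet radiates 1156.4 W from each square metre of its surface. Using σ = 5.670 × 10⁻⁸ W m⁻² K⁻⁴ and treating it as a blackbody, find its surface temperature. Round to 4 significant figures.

T ≈ 377.9 K

I = σT⁴, so T = (I/σ)^(1/4) = (1156.4/(5.670×10⁻⁸))^(1/4) = 377.9 K.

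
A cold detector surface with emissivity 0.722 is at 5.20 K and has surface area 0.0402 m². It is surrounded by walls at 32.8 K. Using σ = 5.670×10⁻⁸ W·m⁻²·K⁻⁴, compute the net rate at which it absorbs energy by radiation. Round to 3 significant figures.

Area A = 0.0402 m².
Net radiated power P_net = εσA(T⁴ − T₀⁴) = 0.722×5.670×10⁻⁸×0.0402×(5.20⁴ − 32.8⁴).
T⁴ − T₀⁴ = 731.162 − 1.15743×10⁶ = -1.15670×10⁶ K⁴, so P_net = -1.90×10⁻³ W — negative, meaning a net gain of 1.90×10⁻³ W.

Net gain ≈ 1.90×10⁻³ W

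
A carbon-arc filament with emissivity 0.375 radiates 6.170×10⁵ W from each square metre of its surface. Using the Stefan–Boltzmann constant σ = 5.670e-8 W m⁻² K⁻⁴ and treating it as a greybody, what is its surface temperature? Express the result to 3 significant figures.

T ≈ 2.32×10³ K

I = εσT⁴, so T = (I/εσ)^(1/4) = (6.170×10⁵/(0.375×5.670×10⁻⁸))^(1/4) = 2.32×10³ K.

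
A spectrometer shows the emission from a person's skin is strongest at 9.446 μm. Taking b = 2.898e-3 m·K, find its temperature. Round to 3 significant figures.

T ≈ 307 K

Wien's law gives T = b/λ_max = (2.898×10⁻³ m·K)/(9.446×10⁻⁶ m) = 307 K.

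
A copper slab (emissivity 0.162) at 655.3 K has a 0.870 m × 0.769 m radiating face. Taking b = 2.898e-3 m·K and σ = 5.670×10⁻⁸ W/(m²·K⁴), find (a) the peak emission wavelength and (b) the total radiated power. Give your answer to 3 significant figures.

(a) λ_max = b/T = 2.898×10⁻³/655.3 = 4.422×10⁻⁶ m = 4.42 μm.
Area A = 0.870 × 0.769 = 0.66903 m².
(b) P = εσAT⁴ = 0.162×5.670×10⁻⁸×0.66903×(655.3)⁴ = 1.13×10³ W.

λ_max ≈ 4.42 μm; P ≈ 1.13×10³ W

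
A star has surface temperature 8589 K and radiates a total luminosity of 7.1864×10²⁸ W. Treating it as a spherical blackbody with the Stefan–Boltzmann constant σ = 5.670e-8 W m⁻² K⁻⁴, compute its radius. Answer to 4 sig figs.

L = 4πR²σT⁴ ⇒ R = √(L/(4πσT⁴)).
σT⁴ = 3.08570×10⁸ W/m², so R = √(7.1864×10²⁸/(4π×3.08570×10⁸)) = 4.305×10⁹ m.

R ≈ 4.305×10⁹ m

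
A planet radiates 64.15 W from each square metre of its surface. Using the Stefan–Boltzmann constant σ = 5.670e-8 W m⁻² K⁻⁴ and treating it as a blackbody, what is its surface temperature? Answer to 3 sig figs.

I = σT⁴, so T = (I/σ)^(1/4) = (64.15/(5.670×10⁻⁸))^(1/4) = 183 K.

T ≈ 183 K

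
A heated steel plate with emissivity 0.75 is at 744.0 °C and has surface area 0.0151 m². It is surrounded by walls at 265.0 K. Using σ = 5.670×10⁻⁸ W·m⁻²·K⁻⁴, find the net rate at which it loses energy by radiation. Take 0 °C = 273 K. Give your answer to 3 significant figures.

T = 744.0 °C + 273 = 1017.0 K.
Area A = 0.0151 m².
Net radiated power P_net = εσA(T⁴ − T₀⁴) = 0.75×5.670×10⁻⁸×0.0151×(1017.0⁴ − 265.0⁴).
T⁴ − T₀⁴ = 1.06975×10¹² − 4.93155×10⁹ = 1.06482×10¹² K⁴, so P_net = 684 W.

Net loss ≈ 684 W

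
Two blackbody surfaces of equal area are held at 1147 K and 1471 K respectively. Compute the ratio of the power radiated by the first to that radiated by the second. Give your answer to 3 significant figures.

With equal areas, P₁/P₂ = (T₁/T₂)⁴ = (1147/1471)⁴ = 0.370.

P₁/P₂ ≈ 0.370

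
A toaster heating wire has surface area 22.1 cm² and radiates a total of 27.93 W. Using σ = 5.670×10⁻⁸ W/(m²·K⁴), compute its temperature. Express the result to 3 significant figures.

T ≈ 687 K

Area A = 22.1 cm² = 2.21×10⁻³ m².
P = σAT⁴ ⇒ T = (P/(σA))^(1/4) = (27.93/(5.670×10⁻⁸×2.21×10⁻³))^(1/4) = 687 K.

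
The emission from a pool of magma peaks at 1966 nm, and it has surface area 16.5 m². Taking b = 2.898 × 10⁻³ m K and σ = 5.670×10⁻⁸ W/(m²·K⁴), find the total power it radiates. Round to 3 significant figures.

Wien's law: T = b/λ_max = 2.898×10⁻³/1.966×10⁻⁶ = 1474.06 K.
Area A = 16.5 m².
Then P = σAT⁴ = 5.670×10⁻⁸×16.5×(1474.06)⁴ = 4.42×10⁶ W.

P ≈ 4.42×10⁶ W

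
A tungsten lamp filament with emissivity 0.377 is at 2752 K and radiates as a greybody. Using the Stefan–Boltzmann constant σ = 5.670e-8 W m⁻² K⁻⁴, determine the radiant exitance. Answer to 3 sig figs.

Stefan–Boltzmann: I = εσT⁴ = 0.377 × 5.670×10⁻⁸ × (2752)⁴ = 1.23×10⁶ W/m².

I ≈ 1.23×10⁶ W/m²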